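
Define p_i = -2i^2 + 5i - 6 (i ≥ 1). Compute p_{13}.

p_{13} = -2·13^2 + 5·13 - 6 = -279.

-279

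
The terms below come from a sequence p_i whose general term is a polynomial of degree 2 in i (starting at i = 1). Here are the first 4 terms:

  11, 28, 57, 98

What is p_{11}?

721

1st diffs: 17, 29, 41.
2nd diffs: 12, 12 (constant).
Newton forward-difference form: p_i = 11 + 17·C(i-1,1) + 12·C(i-1,2).
At i = 11: i-1 = 10, so p_{11} = 11 + 170 + 540 = 721.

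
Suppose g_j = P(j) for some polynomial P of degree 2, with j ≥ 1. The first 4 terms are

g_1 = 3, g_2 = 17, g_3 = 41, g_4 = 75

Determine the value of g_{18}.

1st diffs: 14, 24, 34.
2nd diffs: 10, 10 (constant).
Newton forward-difference form: g_j = 3 + 14·C(j-1,1) + 10·C(j-1,2).
At j = 18: j-1 = 17, so g_{18} = 3 + 238 + 1360 = 1601.

1601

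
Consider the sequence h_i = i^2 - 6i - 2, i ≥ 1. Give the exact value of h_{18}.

h_{18} = 1·18^2 - 6·18 - 2 = 214.

214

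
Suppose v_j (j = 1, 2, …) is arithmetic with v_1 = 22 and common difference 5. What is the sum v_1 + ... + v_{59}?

v_j = 22 + (j - 1)·5.
v_{59} = 312; S = 59·(22 + 312)/2 = 9853.

9853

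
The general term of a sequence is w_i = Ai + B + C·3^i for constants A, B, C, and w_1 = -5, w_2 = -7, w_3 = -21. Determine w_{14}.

-4782919

Plug in i = 1, 2, 3: A + B + 3C = -5; 2A + B + 9C = -7; 3A + B + 27C = -21.
Subtracting the first from the second: A + 6C = -2.
Subtracting the second from the third: A + 18C = -14.
Solving: C = -1, A = 4, then B = -6.
So w_i = 4·i + (-6) + (-1)·3^i; at i=14 this is -4782919.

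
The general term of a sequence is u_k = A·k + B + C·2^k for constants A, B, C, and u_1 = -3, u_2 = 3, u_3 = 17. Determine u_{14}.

The three given values yield: A + B + 2C = -3; 2A + B + 4C = 3; 3A + B + 8C = 17.
Subtracting the first from the second: A + 2C = 6.
Subtracting the second from the third: A + 4C = 14.
Solving: C = 4, A = -2, then B = -9.
So u_k = -2·k + (-9) + 4·2^k; at k=14 this is 65499.

65499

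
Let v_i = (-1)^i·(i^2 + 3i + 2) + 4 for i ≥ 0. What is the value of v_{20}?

466

(-1)^20 = 1; i^2 + 3i + 2 at i=20 is 462; so v_{20} = 466.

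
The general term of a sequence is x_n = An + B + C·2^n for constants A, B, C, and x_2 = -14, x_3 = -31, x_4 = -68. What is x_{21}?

The three given values yield: 2A + B + 4C = -14; 3A + B + 8C = -31; 4A + B + 16C = -68.
Subtracting the first from the second: A + 4C = -17.
Subtracting the second from the third: A + 8C = -37.
Solving: C = -5, A = 3, then B = 0.
Therefore x_{21} = 63 + 0 + (-5)·2097152 = -10485697.

-10485697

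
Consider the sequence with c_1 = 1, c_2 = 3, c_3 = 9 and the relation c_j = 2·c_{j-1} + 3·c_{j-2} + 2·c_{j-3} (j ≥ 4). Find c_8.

Compute successive terms:
c_4 = 29; c_5 = 91; c_6 = 287; c_7 = 905; c_8 = 2853.

2853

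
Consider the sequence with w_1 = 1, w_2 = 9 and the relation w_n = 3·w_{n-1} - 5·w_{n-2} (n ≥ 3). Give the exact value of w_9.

Step forward from the initial values:
w_3 = 22  w_4 = 21  w_5 = -47  w_6 = -246  w_7 = -503  w_8 = -279  w_9 = 1678.

1678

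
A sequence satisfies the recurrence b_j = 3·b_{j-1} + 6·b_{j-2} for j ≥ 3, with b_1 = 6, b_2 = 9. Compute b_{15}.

2799204723

b_3 = 63; b_4 = 243; b_5 = 1107; …; b_{12} = 33489531; b_{13} = 146426211; b_{14} = 640215819; b_{15} = 2799204723.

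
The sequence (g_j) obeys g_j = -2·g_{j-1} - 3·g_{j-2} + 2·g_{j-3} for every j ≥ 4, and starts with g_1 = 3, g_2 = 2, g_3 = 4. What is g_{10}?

-528

g_4 = -8, g_5 = 8, g_6 = 16, g_7 = -72, g_8 = 112, g_9 = 24, g_{10} = -528.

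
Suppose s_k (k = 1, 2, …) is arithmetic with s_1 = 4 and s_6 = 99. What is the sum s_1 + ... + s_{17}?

2652

Common difference d = (99 - 4) / (6 - 1) = 19.
s_k = 4 + (k - 1)·19.
s_{17} = 308; S = 17·(4 + 308)/2 = 2652.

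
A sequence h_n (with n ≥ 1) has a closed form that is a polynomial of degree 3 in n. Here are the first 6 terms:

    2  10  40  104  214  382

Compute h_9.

1st diffs: 8, 30, 64, 110, 168.
2nd diffs: 22, 34, 46, 58.
3rd diffs: 12, 12, 12 (constant).
Newton forward-difference form: h_n = 2 + 8·C(n-1,1) + 22·C(n-1,2) + 12·C(n-1,3).
At n = 9: n-1 = 8, so h_9 = 2 + 64 + 616 + 672 = 1354.

1354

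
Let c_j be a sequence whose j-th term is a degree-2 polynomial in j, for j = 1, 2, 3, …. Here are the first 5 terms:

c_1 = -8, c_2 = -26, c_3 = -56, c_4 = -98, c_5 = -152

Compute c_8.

1st diffs: -18, -30, -42, -54.
2nd diffs: -12, -12, -12 (constant).
Newton forward-difference form: c_j = -8 + (-18)·C(j-1,1) + (-12)·C(j-1,2).
At j = 8: j-1 = 7, so c_8 = -8 - 126 - 252 = -386.

-386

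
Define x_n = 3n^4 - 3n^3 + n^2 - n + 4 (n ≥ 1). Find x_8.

10812

x_8 = 3·8^4 - 3·8^3 + 1·8^2 - 1·8 + 4 = 10812.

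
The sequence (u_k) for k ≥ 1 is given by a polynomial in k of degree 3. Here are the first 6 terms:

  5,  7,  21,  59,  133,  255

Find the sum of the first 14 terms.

16632

1st diffs: 2, 14, 38, 74, 122.
2nd diffs: 12, 24, 36, 48.
3rd diffs: 12, 12, 12 (constant).
Newton forward-difference form: u_k = 5 + 2·C(k-1,1) + 12·C(k-1,2) + 12·C(k-1,3).
Continuing: …, 437, 691, 1029, 1463, …, u_{14} = 4399.
Summing k = 1..14 (14 terms) gives 16632.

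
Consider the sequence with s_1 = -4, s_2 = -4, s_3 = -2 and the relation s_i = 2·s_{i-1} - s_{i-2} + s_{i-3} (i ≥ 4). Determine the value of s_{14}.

-1534

s_4 = -4  s_5 = -10  s_6 = -18  …  s_{11} = -284  s_{12} = -498  s_{13} = -874  s_{14} = -1534.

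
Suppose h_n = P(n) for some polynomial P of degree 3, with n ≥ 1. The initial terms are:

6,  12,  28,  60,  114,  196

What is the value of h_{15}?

3184

1st diffs: 6, 16, 32, 54, 82.
2nd diffs: 10, 16, 22, 28.
3rd diffs: 6, 6, 6 (constant).
Newton forward-difference form: h_n = 6 + 6·C(n-1,1) + 10·C(n-1,2) + 6·C(n-1,3).
At n = 15: n-1 = 14, so h_{15} = 6 + 84 + 910 + 2184 = 3184.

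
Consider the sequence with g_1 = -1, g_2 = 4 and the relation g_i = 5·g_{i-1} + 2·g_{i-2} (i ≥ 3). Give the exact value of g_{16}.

Applying the relation repeatedly:
g_3 = 18;  g_4 = 98;  g_5 = 526;  …;  g_{13} = 364990526;  g_{14} = 1960831786;  g_{15} = 10534139982;  g_{16} = 56592363482.

56592363482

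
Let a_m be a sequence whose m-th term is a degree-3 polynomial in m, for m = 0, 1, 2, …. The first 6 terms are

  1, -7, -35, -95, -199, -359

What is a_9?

-1799

1st diffs: -8, -28, -60, -104, -160.
2nd diffs: -20, -32, -44, -56.
3rd diffs: -12, -12, -12 (constant).
So a_m = -2m^3 - 4m^2 - 2m + 1.
Evaluating at m = 9 gives a_9 = -1799.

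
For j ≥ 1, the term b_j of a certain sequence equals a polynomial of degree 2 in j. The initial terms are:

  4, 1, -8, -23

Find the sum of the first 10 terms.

1st diffs: -3, -9, -15.
2nd diffs: -6, -6 (constant).
Newton forward-difference form: b_j = 4 + (-3)·C(j-1,1) + (-6)·C(j-1,2).
Continuing: …, -44, -71, -104, -143, …, b_{10} = -239.
Summing j = 1..10 (10 terms) gives -815.

-815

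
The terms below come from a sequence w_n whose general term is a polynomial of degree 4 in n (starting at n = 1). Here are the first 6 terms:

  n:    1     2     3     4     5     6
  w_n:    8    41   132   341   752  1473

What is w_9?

1st diffs: 33, 91, 209, 411, 721.
2nd diffs: 58, 118, 202, 310.
3rd diffs: 60, 84, 108.
4th diffs: 24, 24 (constant).
Newton forward-difference form: w_n = 8 + 33·C(n-1,1) + 58·C(n-1,2) + 60·C(n-1,3) + 24·C(n-1,4).
At n = 9: n-1 = 8, so w_9 = 8 + 264 + 1624 + 3360 + 1680 = 6936.

6936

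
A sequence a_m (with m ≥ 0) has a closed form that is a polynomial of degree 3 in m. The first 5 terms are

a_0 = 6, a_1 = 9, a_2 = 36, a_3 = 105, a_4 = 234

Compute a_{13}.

7065

1st diffs: 3, 27, 69, 129.
2nd diffs: 24, 42, 60.
3rd diffs: 18, 18 (constant).
Newton forward-difference form: a_m = 6 + 3·C(m,1) + 24·C(m,2) + 18·C(m,3).
At m = 13: m = 13, so a_{13} = 6 + 39 + 1872 + 5148 = 7065.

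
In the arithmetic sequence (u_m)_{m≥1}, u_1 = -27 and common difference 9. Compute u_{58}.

486

u_m = -27 + (m - 1)·9.
u_{58} = -27 + 57·9 = 486.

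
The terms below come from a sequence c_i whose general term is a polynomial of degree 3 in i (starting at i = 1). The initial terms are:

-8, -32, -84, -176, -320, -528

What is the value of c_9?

-1656

1st diffs: -24, -52, -92, -144, -208.
2nd diffs: -28, -40, -52, -64.
3rd diffs: -12, -12, -12 (constant).
Newton forward-difference form: c_i = -8 + (-24)·C(i-1,1) + (-28)·C(i-1,2) + (-12)·C(i-1,3).
At i = 9: i-1 = 8, so c_9 = -8 - 192 - 784 - 672 = -1656.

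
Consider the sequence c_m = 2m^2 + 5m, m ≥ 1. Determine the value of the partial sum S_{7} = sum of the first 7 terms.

Over m = 1..7: Σm = 28, Σm² = 140.
Total = (2)·140 + (5)·28 = 420.

420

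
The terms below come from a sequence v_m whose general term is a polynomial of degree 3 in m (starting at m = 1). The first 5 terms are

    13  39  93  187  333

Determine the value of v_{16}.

8803

1st diffs: 26, 54, 94, 146.
2nd diffs: 28, 40, 52.
3rd diffs: 12, 12 (constant).
Newton forward-difference form: v_m = 13 + 26·C(m-1,1) + 28·C(m-1,2) + 12·C(m-1,3).
At m = 16: m-1 = 15, so v_{16} = 13 + 390 + 2940 + 5460 = 8803.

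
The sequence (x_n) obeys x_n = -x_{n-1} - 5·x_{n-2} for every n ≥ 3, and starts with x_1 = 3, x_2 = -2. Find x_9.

x_3 = -13  x_4 = 23  x_5 = 42  x_6 = -157  x_7 = -53  x_8 = 838  x_9 = -573.

-573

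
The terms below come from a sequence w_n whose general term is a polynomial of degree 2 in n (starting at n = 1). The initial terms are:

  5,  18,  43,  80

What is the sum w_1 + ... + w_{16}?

1st diffs: 13, 25, 37.
2nd diffs: 12, 12 (constant).
Newton forward-difference form: w_n = 5 + 13·C(n-1,1) + 12·C(n-1,2).
Continuing: …, 129, 190, 263, 348, …, w_{16} = 1460.
Summing n = 1..16 (16 terms) gives 8360.

8360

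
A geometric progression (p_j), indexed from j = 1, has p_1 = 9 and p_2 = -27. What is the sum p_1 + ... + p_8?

-14760

Common ratio r = -3.
p_j = 9·(-3)^(j-1).
S = 9·((-3)^8 - 1)/(-3 - 1) = 9·(6561 - 1)/(-4) = -14760.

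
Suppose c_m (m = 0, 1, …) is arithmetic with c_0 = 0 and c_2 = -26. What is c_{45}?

-585

Common difference d = (-26 - 0) / (2 - 0) = -13.
c_m = 0 + (m - 0)·(-13).
c_{45} = 0 + 45·(-13) = -585.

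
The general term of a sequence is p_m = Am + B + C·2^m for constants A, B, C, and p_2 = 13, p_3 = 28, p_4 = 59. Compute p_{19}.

2097132

At m = 2, 3, 4: 2A + B + 4C = 13; 3A + B + 8C = 28; 4A + B + 16C = 59.
Subtracting the first from the second: A + 4C = 15.
Subtracting the second from the third: A + 8C = 31.
Solving: C = 4, A = -1, then B = -1.
Hence p_{19} = -1·19 + (-1) + 4·524288 = 2097132.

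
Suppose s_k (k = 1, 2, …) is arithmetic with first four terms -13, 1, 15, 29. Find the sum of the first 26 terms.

4212

Common difference d = 14.
s_k = -13 + (k - 1)·14.
s_{26} = 337; S = 26·(-13 + 337)/2 = 4212.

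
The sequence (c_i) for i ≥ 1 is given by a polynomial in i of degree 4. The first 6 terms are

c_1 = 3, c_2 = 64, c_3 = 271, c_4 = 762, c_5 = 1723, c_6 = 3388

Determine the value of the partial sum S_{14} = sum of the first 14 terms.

1st diffs: 61, 207, 491, 961, 1665.
2nd diffs: 146, 284, 470, 704.
3rd diffs: 138, 186, 234.
4th diffs: 48, 48 (constant).
So c_i = 2i^4 + 3i^3 + 5i^2 - 5i - 2.
Continuing: …, 6039, 10006, 15667, 23448, …, c_{14} = 85972.
Summing i = 1..14 (14 terms) gives 292971.

292971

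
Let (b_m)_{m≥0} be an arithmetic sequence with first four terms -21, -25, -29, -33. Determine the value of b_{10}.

Common difference d = -4.
b_m = -21 + (m - 0)·(-4).
b_{10} = -21 + 10·(-4) = -61.

-61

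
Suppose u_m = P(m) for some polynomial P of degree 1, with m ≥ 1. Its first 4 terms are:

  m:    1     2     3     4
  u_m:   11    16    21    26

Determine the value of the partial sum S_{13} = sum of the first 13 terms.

533

1st diffs: 5, 5, 5 (constant).
So u_m = 5m + 6.
Continuing: …, 31, 36, 41, 46, …, u_{13} = 71.
Summing m = 1..13 (13 terms) gives 533.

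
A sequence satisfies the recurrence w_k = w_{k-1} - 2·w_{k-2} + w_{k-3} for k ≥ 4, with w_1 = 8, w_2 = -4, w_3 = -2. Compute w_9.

Applying the relation repeatedly:
w_4 = 14  w_5 = 14  w_6 = -16  w_7 = -30  w_8 = 16  w_9 = 60.

60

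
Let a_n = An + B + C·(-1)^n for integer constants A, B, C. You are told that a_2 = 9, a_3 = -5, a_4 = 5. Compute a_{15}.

Write the equations: 2A + B + C = 9; 3A + B - C = -5; 4A + B + C = 5.
Subtracting the first from the second: A - 2C = -14.
Subtracting the second from the third: A + 2C = 10.
Solving: C = 6, A = -2, then B = 7.
Therefore a_{15} = -30 + 7 + 6·(-1) = -29.

-29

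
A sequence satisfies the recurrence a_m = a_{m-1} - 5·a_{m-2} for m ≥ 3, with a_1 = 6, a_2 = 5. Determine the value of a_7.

Iterate the recurrence:
a_3 = -25, a_4 = -50, a_5 = 75, a_6 = 325, a_7 = -50.

-50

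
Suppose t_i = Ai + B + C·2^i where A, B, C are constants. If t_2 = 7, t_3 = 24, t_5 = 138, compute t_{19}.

2621376

Plug in i = 2, 3, 5: 2A + B + 4C = 7; 3A + B + 8C = 24; 5A + B + 32C = 138.
Subtracting the first from the second: A + 4C = 17.
Subtracting the second from the third: 2A + 24C = 114.
Solving: C = 5, A = -3, then B = -7.
Hence t_{19} = -3·19 + (-7) + 5·524288 = 2621376.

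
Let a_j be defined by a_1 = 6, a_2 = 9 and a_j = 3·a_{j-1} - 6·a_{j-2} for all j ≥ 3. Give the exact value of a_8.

3159

Step forward from the initial values:
a_3 = -9, a_4 = -81, a_5 = -189, a_6 = -81, a_7 = 891, a_8 = 3159.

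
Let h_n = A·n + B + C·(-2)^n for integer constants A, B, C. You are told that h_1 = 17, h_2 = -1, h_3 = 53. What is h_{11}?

At n = 1, 2, 3: A + B - 2C = 17; 2A + B + 4C = -1; 3A + B - 8C = 53.
Subtracting the first from the second: A + 6C = -18.
Subtracting the second from the third: A - 12C = 54.
Solving: C = -4, A = 6, then B = 3.
Therefore h_{11} = 66 + 3 + (-4)·(-2048) = 8261.

8261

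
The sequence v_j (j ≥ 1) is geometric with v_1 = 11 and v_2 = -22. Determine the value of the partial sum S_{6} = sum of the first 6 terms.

Common ratio r = -2.
v_j = 11·(-2)^(j-1).
S = 11·((-2)^6 - 1)/(-2 - 1) = 11·(64 - 1)/(-3) = -231.

-231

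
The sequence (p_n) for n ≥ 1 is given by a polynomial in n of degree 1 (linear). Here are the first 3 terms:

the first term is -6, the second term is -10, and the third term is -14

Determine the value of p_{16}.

1st diffs: -4, -4 (constant).
So p_n = -4n - 2.
Evaluating at n = 16 gives p_{16} = -66.

-66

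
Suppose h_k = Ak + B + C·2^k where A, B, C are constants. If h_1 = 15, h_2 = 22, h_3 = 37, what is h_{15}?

131065

The three given values yield: A + B + 2C = 15; 2A + B + 4C = 22; 3A + B + 8C = 37.
Subtracting the first from the second: A + 2C = 7.
Subtracting the second from the third: A + 4C = 15.
Solving: C = 4, A = -1, then B = 8.
So h_k = -1·k + 8 + 4·2^k; at k=15 this is 131065.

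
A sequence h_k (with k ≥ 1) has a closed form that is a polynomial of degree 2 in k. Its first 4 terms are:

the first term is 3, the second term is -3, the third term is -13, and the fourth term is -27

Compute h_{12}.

-283

1st diffs: -6, -10, -14.
2nd diffs: -4, -4 (constant).
So h_k = -2k^2 + 5.
Evaluating at k = 12 gives h_{12} = -283.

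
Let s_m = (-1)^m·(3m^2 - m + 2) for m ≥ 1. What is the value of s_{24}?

(-1)^24 = 1; 3m^2 - m + 2 at m=24 is 1706; so s_{24} = 1706.

1706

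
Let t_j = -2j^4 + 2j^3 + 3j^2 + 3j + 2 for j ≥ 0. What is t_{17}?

-156296

t_{17} = -2·17^4 + 2·17^3 + 3·17^2 + 3·17 + 2 = -156296.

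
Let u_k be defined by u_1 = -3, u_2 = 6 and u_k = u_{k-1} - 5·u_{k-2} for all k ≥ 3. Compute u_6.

-69

Step forward from the initial values:
u_3 = 21;  u_4 = -9;  u_5 = -114;  u_6 = -69.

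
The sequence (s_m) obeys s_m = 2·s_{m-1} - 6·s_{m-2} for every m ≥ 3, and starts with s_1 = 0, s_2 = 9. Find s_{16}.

Applying the relation repeatedly:
s_3 = 18; s_4 = -18; s_5 = -144; …; s_{13} = 177408; s_{14} = 315072; s_{15} = -434304; s_{16} = -2759040.

-2759040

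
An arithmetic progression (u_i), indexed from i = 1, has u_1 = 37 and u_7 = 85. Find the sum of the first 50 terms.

11650

Common difference d = (85 - 37) / (7 - 1) = 8.
u_i = 37 + (i - 1)·8.
u_{50} = 429; S = 50·(37 + 429)/2 = 11650.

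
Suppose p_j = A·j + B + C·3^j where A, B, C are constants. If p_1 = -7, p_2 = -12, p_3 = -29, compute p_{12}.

-531434

The three given values yield: A + B + 3C = -7; 2A + B + 9C = -12; 3A + B + 27C = -29.
Subtracting the first from the second: A + 6C = -5.
Subtracting the second from the third: A + 18C = -17.
Solving: C = -1, A = 1, then B = -5.
So p_j = 1·j + (-5) + (-1)·3^j; at j=12 this is -531434.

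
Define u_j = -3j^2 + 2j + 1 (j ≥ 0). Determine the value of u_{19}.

-1044

u_{19} = -3·19^2 + 2·19 + 1 = -1044.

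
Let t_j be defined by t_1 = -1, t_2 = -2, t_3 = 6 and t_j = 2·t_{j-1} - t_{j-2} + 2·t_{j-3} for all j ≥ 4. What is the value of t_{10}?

Applying the relation repeatedly:
t_4 = 12;  t_5 = 14;  t_6 = 28;  t_7 = 66;  t_8 = 132;  t_9 = 254;  t_{10} = 508.

508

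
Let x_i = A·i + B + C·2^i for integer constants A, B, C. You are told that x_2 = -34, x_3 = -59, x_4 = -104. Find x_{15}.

Write the equations: 2A + B + 4C = -34; 3A + B + 8C = -59; 4A + B + 16C = -104.
Subtracting the first from the second: A + 4C = -25.
Subtracting the second from the third: A + 8C = -45.
Solving: C = -5, A = -5, then B = -4.
So x_i = -5·i + (-4) + (-5)·2^i; at i=15 this is -163919.

-163919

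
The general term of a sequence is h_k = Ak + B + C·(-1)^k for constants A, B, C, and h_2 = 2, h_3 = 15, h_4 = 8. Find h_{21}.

69

Write the equations: 2A + B + C = 2; 3A + B - C = 15; 4A + B + C = 8.
Subtracting the first from the second: A - 2C = 13.
Subtracting the second from the third: A + 2C = -7.
Solving: C = -5, A = 3, then B = 1.
Hence h_{21} = 3·21 + 1 + (-5)·(-1) = 69.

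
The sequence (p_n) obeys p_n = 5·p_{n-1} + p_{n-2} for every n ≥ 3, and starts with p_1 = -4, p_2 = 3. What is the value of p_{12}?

30637903

Iterate the recurrence:
p_3 = 11, p_4 = 58, p_5 = 301, p_6 = 1563, p_7 = 8116, p_8 = 42143, p_9 = 218831, p_{10} = 1136298, p_{11} = 5900321, p_{12} = 30637903.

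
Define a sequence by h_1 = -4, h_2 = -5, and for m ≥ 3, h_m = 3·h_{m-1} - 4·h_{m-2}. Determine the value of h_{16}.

Compute successive terms:
h_3 = 1;  h_4 = 23;  h_5 = 65;  …;  h_{13} = 14081;  h_{14} = 32935;  h_{15} = 42481;  h_{16} = -4297.

-4297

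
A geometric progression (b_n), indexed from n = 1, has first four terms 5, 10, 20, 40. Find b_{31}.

5368709120

Common ratio r = 2.
b_n = 5·2^(n-1).
b_{31} = 5·2^30 = 5368709120.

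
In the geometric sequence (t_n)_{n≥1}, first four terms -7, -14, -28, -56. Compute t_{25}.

-117440512

Common ratio r = 2.
t_n = (-7)·2^(n-1).
t_{25} = (-7)·2^24 = -117440512.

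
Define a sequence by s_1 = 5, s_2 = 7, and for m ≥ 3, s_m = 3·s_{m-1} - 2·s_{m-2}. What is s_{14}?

16387

Compute successive terms:
s_3 = 11;  s_4 = 19;  s_5 = 35;  …;  s_{11} = 2051;  s_{12} = 4099;  s_{13} = 8195;  s_{14} = 16387.
(Characteristic roots are 2 and 1.)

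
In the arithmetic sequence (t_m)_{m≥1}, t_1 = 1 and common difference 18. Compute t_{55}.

t_m = 1 + (m - 1)·18.
t_{55} = 1 + 54·18 = 973.

973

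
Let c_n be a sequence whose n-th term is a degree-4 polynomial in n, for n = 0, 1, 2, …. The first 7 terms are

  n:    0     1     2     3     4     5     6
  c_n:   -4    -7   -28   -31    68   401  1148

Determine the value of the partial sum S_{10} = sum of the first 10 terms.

17321

1st diffs: -3, -21, -3, 99, 333, 747.
2nd diffs: -18, 18, 102, 234, 414.
3rd diffs: 36, 84, 132, 180.
4th diffs: 48, 48, 48 (constant).
Newton forward-difference form: c_n = -4 + (-3)·C(n,1) + (-18)·C(n,2) + 36·C(n,3) + 48·C(n,4).
Continuing: 2537, 4844, 8393.
Summing n = 0..9 (10 terms) gives 17321.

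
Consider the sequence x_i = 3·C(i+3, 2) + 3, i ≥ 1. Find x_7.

C(10, 2) = 45, so x_7 = 138.

138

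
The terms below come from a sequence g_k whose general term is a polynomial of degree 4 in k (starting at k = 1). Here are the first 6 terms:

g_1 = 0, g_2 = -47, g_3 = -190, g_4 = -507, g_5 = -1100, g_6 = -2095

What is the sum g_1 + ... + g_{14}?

-165347

1st diffs: -47, -143, -317, -593, -995.
2nd diffs: -96, -174, -276, -402.
3rd diffs: -78, -102, -126.
4th diffs: -24, -24 (constant).
Newton forward-difference form: g_k = (-47)·C(k-1,1) + (-96)·C(k-1,2) + (-78)·C(k-1,3) + (-24)·C(k-1,4).
Continuing: …, -3642, -5915, -9112, -13455, …, g_{14} = -47567.
Summing k = 1..14 (14 terms) gives -165347.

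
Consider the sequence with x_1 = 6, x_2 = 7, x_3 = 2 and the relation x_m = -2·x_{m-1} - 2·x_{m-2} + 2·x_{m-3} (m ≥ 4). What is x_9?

Applying the relation repeatedly:
x_4 = -6, x_5 = 22, x_6 = -28, x_7 = 0, x_8 = 100, x_9 = -256.

-256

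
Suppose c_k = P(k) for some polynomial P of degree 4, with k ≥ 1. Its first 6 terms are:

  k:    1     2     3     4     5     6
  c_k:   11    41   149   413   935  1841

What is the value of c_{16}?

76901

1st diffs: 30, 108, 264, 522, 906.
2nd diffs: 78, 156, 258, 384.
3rd diffs: 78, 102, 126.
4th diffs: 24, 24 (constant).
Newton forward-difference form: c_k = 11 + 30·C(k-1,1) + 78·C(k-1,2) + 78·C(k-1,3) + 24·C(k-1,4).
At k = 16: k-1 = 15, so c_{16} = 11 + 450 + 8190 + 35490 + 32760 = 76901.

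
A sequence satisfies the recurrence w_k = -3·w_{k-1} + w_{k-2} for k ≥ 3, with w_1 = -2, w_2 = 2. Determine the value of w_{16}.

w_3 = -8; w_4 = 26; w_5 = -86; …; w_{13} = -1217522; w_{14} = 4021202; w_{15} = -13281128; w_{16} = 43864586.

43864586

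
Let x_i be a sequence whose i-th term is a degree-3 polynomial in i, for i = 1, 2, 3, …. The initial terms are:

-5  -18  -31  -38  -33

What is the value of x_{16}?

1st diffs: -13, -13, -7, 5.
2nd diffs: 0, 6, 12.
3rd diffs: 6, 6 (constant).
So x_i = i^3 - 6i^2 - 2i + 2.
Evaluating at i = 16 gives x_{16} = 2530.

2530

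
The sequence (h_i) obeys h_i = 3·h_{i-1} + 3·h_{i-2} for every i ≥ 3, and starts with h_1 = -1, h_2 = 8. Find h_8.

17712

Iterate the recurrence:
h_3 = 21;  h_4 = 87;  h_5 = 324;  h_6 = 1233;  h_7 = 4671;  h_8 = 17712.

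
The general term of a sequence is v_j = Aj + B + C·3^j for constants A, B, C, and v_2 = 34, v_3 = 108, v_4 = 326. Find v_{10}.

At j = 2, 3, 4: 2A + B + 9C = 34; 3A + B + 27C = 108; 4A + B + 81C = 326.
Subtracting the first from the second: A + 18C = 74.
Subtracting the second from the third: A + 54C = 218.
Solving: C = 4, A = 2, then B = -6.
Hence v_{10} = 2·10 + (-6) + 4·59049 = 236210.

236210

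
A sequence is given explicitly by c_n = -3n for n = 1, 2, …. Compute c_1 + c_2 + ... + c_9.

-135

Over n = 1..9: Σn = 45.
Total = (-3)·45 = -135.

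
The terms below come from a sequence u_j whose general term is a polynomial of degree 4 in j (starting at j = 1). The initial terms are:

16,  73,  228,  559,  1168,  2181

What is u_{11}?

19396

1st diffs: 57, 155, 331, 609, 1013.
2nd diffs: 98, 176, 278, 404.
3rd diffs: 78, 102, 126.
4th diffs: 24, 24 (constant).
Newton forward-difference form: u_j = 16 + 57·C(j-1,1) + 98·C(j-1,2) + 78·C(j-1,3) + 24·C(j-1,4).
At j = 11: j-1 = 10, so u_{11} = 16 + 570 + 4410 + 9360 + 5040 = 19396.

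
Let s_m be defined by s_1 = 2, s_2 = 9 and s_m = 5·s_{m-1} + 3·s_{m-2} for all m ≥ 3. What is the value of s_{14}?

Applying the relation repeatedly:
s_3 = 51; s_4 = 282; s_5 = 1563; …; s_{11} = 45254211; s_{12} = 250770837; s_{13} = 1389616818; s_{14} = 7700396601.

7700396601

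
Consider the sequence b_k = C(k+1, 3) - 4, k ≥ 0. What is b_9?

C(10, 3) = 120, so b_9 = 116.

116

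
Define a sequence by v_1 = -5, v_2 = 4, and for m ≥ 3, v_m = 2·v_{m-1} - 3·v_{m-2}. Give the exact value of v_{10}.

1132

Applying the relation repeatedly:
v_3 = 23; v_4 = 34; v_5 = -1; v_6 = -104; v_7 = -205; v_8 = -98; v_9 = 419; v_{10} = 1132.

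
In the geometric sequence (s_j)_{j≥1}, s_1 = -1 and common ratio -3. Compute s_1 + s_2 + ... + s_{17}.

s_j = (-1)·(-3)^(j-1).
S = (-1)·((-3)^17 - 1)/(-3 - 1) = (-1)·(-129140163 - 1)/(-4) = -32285041.

-32285041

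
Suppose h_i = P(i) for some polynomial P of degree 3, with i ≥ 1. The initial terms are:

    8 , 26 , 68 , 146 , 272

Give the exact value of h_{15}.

6812

1st diffs: 18, 42, 78, 126.
2nd diffs: 24, 36, 48.
3rd diffs: 12, 12 (constant).
Newton forward-difference form: h_i = 8 + 18·C(i-1,1) + 24·C(i-1,2) + 12·C(i-1,3).
At i = 15: i-1 = 14, so h_{15} = 8 + 252 + 2184 + 4368 = 6812.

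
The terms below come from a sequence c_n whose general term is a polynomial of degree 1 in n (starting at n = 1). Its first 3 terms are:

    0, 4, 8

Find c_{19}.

72

1st diffs: 4, 4 (constant).
So c_n = 4n - 4.
Evaluating at n = 19 gives c_{19} = 72.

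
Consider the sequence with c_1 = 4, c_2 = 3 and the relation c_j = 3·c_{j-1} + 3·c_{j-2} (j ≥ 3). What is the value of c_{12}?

c_3 = 21, c_4 = 72, c_5 = 279, c_6 = 1053, c_7 = 3996, c_8 = 15147, c_9 = 57429, c_{10} = 217728, c_{11} = 825471, c_{12} = 3129597.

3129597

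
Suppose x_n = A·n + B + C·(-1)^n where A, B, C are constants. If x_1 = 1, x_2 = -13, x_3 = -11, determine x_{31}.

Write the equations: A + B - C = 1; 2A + B + C = -13; 3A + B - C = -11.
Subtracting the first from the second: A + 2C = -14.
Subtracting the second from the third: A - 2C = 2.
Solving: C = -4, A = -6, then B = 3.
So x_n = -6·n + 3 + (-4)·(-1)^n; at n=31 this is -179.

-179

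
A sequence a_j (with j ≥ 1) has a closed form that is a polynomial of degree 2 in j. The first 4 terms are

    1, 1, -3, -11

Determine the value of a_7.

-59

1st diffs: 0, -4, -8.
2nd diffs: -4, -4 (constant).
Newton forward-difference form: a_j = 1 + (-4)·C(j-1,2).
At j = 7: j-1 = 6, so a_7 = 1 - 60 = -59.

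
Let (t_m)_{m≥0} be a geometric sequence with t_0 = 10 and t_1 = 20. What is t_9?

5120

Common ratio r = 2.
t_m = 10·2^(m-0).
t_9 = 10·2^9 = 5120.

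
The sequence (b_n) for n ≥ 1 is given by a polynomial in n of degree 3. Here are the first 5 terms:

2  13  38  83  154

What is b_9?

1st diffs: 11, 25, 45, 71.
2nd diffs: 14, 20, 26.
3rd diffs: 6, 6 (constant).
Newton forward-difference form: b_n = 2 + 11·C(n-1,1) + 14·C(n-1,2) + 6·C(n-1,3).
At n = 9: n-1 = 8, so b_9 = 2 + 88 + 392 + 336 = 818.

818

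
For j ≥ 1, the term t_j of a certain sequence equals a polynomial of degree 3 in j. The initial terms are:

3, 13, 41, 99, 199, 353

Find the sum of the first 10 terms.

5160

1st diffs: 10, 28, 58, 100, 154.
2nd diffs: 18, 30, 42, 54.
3rd diffs: 12, 12, 12 (constant).
So t_j = 2j^3 - 3j^2 + 5j - 1.
Continuing: 573, 871, 1259, 1749.
Summing j = 1..10 (10 terms) gives 5160.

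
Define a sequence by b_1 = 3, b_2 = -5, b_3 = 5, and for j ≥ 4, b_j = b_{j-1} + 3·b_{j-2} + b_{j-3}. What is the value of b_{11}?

-571

Step forward from the initial values:
b_4 = -7; b_5 = 3; b_6 = -13; b_7 = -11; b_8 = -47; b_9 = -93; b_{10} = -245; b_{11} = -571.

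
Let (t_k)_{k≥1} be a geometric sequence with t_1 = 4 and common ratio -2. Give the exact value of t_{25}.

67108864

t_k = 4·(-2)^(k-1).
t_{25} = 4·(-2)^24 = 67108864.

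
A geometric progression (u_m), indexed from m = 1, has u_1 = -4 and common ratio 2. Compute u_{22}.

-8388608

u_m = (-4)·2^(m-1).
u_{22} = (-4)·2^21 = -8388608.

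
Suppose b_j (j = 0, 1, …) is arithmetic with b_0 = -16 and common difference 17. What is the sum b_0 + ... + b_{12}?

b_j = -16 + (j - 0)·17.
b_{12} = 188; S = 13·(-16 + 188)/2 = 1118.

1118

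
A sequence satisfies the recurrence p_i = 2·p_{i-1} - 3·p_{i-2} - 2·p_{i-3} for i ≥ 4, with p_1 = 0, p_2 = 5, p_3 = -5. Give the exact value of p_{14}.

29355

Compute successive terms:
p_4 = -25;  p_5 = -45;  p_6 = -5;  …;  p_{11} = -3945;  p_{12} = -5905;  p_{13} = 1875;  p_{14} = 29355.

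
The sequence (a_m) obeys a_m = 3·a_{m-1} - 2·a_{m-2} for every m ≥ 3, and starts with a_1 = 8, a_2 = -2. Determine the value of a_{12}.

-20462

Iterate the recurrence:
a_3 = -22, a_4 = -62, a_5 = -142, a_6 = -302, a_7 = -622, a_8 = -1262, a_9 = -2542, a_{10} = -5102, a_{11} = -10222, a_{12} = -20462.
(Characteristic roots are 2 and 1.)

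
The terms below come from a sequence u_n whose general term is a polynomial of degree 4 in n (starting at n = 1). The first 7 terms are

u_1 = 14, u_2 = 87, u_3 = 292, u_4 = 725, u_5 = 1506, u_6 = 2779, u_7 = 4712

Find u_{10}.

16511

1st diffs: 73, 205, 433, 781, 1273, 1933.
2nd diffs: 132, 228, 348, 492, 660.
3rd diffs: 96, 120, 144, 168.
4th diffs: 24, 24, 24 (constant).
Newton forward-difference form: u_n = 14 + 73·C(n-1,1) + 132·C(n-1,2) + 96·C(n-1,3) + 24·C(n-1,4).
At n = 10: n-1 = 9, so u_{10} = 14 + 657 + 4752 + 8064 + 3024 = 16511.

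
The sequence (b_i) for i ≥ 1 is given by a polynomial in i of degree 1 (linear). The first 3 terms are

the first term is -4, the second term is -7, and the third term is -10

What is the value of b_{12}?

1st diffs: -3, -3 (constant).
So b_i = -3i - 1.
Evaluating at i = 12 gives b_{12} = -37.

-37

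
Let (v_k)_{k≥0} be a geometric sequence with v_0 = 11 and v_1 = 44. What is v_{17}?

188978561024

Common ratio r = 4.
v_k = 11·4^(k-0).
v_{17} = 11·4^17 = 188978561024.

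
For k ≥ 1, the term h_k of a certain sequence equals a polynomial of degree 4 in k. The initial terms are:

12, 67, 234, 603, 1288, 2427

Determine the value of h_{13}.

1st diffs: 55, 167, 369, 685, 1139.
2nd diffs: 112, 202, 316, 454.
3rd diffs: 90, 114, 138.
4th diffs: 24, 24 (constant).
Newton forward-difference form: h_k = 12 + 55·C(k-1,1) + 112·C(k-1,2) + 90·C(k-1,3) + 24·C(k-1,4).
At k = 13: k-1 = 12, so h_{13} = 12 + 660 + 7392 + 19800 + 11880 = 39744.

39744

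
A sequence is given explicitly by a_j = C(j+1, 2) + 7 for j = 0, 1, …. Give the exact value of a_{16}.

C(17, 2) = 136, so a_{16} = 143.

143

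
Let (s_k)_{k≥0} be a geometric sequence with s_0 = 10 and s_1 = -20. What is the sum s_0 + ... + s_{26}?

447392430

Common ratio r = -2.
s_k = 10·(-2)^(k-0).
S = 10·((-2)^27 - 1)/(-2 - 1) = 10·(-134217728 - 1)/(-3) = 447392430.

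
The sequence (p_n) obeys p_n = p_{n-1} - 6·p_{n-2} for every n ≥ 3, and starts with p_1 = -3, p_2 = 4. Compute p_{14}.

-388826

Applying the relation repeatedly:
p_3 = 22  p_4 = -2  p_5 = -134  …  p_{11} = 4906  p_{12} = 71878  p_{13} = 42442  p_{14} = -388826.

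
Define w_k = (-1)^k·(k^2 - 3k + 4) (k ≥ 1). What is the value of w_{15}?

(-1)^15 = -1; k^2 - 3k + 4 at k=15 is 184; so w_{15} = -184.

-184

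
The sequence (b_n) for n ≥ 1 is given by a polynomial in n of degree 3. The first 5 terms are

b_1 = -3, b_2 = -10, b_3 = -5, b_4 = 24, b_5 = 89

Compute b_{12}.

2560

1st diffs: -7, 5, 29, 65.
2nd diffs: 12, 24, 36.
3rd diffs: 12, 12 (constant).
So b_n = 2n^3 - 6n^2 - 3n + 4.
Evaluating at n = 12 gives b_{12} = 2560.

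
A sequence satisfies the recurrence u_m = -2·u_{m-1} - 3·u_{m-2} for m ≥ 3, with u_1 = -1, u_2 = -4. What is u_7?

Applying the relation repeatedly:
u_3 = 11; u_4 = -10; u_5 = -13; u_6 = 56; u_7 = -73.

-73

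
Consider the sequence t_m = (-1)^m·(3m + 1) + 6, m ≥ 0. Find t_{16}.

(-1)^16 = 1; 3m + 1 at m=16 is 49; so t_{16} = 55.

55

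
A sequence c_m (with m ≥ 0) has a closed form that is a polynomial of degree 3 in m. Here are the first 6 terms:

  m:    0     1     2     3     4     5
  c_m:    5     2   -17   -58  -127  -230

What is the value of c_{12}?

-2407

1st diffs: -3, -19, -41, -69, -103.
2nd diffs: -16, -22, -28, -34.
3rd diffs: -6, -6, -6 (constant).
Newton forward-difference form: c_m = 5 + (-3)·C(m,1) + (-16)·C(m,2) + (-6)·C(m,3).
At m = 12: m = 12, so c_{12} = 5 - 36 - 1056 - 1320 = -2407.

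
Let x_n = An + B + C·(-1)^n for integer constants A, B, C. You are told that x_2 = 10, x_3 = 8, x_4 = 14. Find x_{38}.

82

The three given values yield: 2A + B + C = 10; 3A + B - C = 8; 4A + B + C = 14.
Subtracting the first from the second: A - 2C = -2.
Subtracting the second from the third: A + 2C = 6.
Solving: C = 2, A = 2, then B = 4.
So x_n = 2·n + 4 + 2·(-1)^n; at n=38 this is 82.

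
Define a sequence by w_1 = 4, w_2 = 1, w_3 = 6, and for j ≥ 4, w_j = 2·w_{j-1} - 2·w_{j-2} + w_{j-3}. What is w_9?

w_4 = 14, w_5 = 17, w_6 = 12, w_7 = 4, w_8 = 1, w_9 = 6.

6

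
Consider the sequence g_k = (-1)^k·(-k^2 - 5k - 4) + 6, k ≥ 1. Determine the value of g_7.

(-1)^7 = -1; -k^2 - 5k - 4 at k=7 is -88; so g_7 = 94.

94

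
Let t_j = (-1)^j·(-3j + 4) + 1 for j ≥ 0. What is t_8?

-19

(-1)^8 = 1; -3j + 4 at j=8 is -20; so t_8 = -19.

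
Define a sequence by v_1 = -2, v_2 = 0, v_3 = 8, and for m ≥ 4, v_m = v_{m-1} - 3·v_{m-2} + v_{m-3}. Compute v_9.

-26

Applying the relation repeatedly:
v_4 = 6; v_5 = -18; v_6 = -28; v_7 = 32; v_8 = 98; v_9 = -26.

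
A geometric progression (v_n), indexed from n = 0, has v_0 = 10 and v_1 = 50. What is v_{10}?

Common ratio r = 5.
v_n = 10·5^(n-0).
v_{10} = 10·5^10 = 97656250.

97656250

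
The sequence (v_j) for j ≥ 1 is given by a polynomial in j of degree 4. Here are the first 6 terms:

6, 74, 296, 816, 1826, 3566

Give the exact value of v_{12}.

48824

1st diffs: 68, 222, 520, 1010, 1740.
2nd diffs: 154, 298, 490, 730.
3rd diffs: 144, 192, 240.
4th diffs: 48, 48 (constant).
So v_j = 2j^4 + 4j^3 + 3j^2 + j - 4.
Evaluating at j = 12 gives v_{12} = 48824.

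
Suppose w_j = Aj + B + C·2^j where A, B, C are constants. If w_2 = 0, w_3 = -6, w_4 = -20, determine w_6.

Write the equations: 2A + B + 4C = 0; 3A + B + 8C = -6; 4A + B + 16C = -20.
Subtracting the first from the second: A + 4C = -6.
Subtracting the second from the third: A + 8C = -14.
Solving: C = -2, A = 2, then B = 4.
Therefore w_6 = 12 + 4 + (-2)·64 = -112.

-112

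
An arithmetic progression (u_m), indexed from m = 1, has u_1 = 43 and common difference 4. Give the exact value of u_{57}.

267

u_m = 43 + (m - 1)·4.
u_{57} = 43 + 56·4 = 267.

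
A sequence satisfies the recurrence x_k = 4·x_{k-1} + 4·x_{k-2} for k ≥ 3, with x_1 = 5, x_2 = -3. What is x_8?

Step forward from the initial values:
x_3 = 8  x_4 = 20  x_5 = 112  x_6 = 528  x_7 = 2560  x_8 = 12352.

12352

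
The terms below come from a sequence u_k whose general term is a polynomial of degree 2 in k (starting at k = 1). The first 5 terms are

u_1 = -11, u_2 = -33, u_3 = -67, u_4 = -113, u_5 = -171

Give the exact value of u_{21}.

-2731

1st diffs: -22, -34, -46, -58.
2nd diffs: -12, -12, -12 (constant).
So u_k = -6k^2 - 4k - 1.
Evaluating at k = 21 gives u_{21} = -2731.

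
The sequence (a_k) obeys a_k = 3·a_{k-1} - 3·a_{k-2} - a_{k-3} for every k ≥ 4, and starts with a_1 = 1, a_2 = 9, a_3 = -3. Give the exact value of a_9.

Compute successive terms:
a_4 = -37  a_5 = -111  a_6 = -219  a_7 = -287  a_8 = -93  a_9 = 801.

801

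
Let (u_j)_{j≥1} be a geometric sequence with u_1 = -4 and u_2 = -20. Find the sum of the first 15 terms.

Common ratio r = 5.
u_j = (-4)·5^(j-1).
S = (-4)·(5^15 - 1)/(5 - 1) = (-4)·(30517578125 - 1)/(4) = -30517578124.

-30517578124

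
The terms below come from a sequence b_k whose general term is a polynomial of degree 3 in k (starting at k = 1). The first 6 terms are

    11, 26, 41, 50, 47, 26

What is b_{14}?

1st diffs: 15, 15, 9, -3, -21.
2nd diffs: 0, -6, -12, -18.
3rd diffs: -6, -6, -6 (constant).
So b_k = -k^3 + 6k^2 + 4k + 2.
Evaluating at k = 14 gives b_{14} = -1510.

-1510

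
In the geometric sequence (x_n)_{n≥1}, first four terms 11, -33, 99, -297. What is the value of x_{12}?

-1948617

Common ratio r = -3.
x_n = 11·(-3)^(n-1).
x_{12} = 11·(-3)^11 = -1948617.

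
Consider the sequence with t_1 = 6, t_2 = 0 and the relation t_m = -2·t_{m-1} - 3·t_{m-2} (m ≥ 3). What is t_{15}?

Iterate the recurrence:
t_3 = -18;  t_4 = 36;  t_5 = -18;  …;  t_{12} = -396;  t_{13} = 4734;  t_{14} = -8280;  t_{15} = 2358.

2358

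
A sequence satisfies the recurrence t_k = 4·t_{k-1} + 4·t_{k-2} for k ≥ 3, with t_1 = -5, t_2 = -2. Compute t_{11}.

-7478272

Compute successive terms:
t_3 = -28  t_4 = -120  t_5 = -592  t_6 = -2848  t_7 = -13760  t_8 = -66432  t_9 = -320768  t_{10} = -1548800  t_{11} = -7478272.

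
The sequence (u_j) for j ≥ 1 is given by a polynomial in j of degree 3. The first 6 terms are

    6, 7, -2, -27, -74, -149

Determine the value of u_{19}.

-6402

1st diffs: 1, -9, -25, -47, -75.
2nd diffs: -10, -16, -22, -28.
3rd diffs: -6, -6, -6 (constant).
Newton forward-difference form: u_j = 6 + 1·C(j-1,1) + (-10)·C(j-1,2) + (-6)·C(j-1,3).
At j = 19: j-1 = 18, so u_{19} = 6 + 18 - 1530 - 4896 = -6402.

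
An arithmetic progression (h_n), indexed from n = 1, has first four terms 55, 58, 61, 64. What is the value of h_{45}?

Common difference d = 3.
h_n = 55 + (n - 1)·3.
h_{45} = 55 + 44·3 = 187.

187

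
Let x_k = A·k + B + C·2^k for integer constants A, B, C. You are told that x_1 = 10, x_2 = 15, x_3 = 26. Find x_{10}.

At k = 1, 2, 3: A + B + 2C = 10; 2A + B + 4C = 15; 3A + B + 8C = 26.
Subtracting the first from the second: A + 2C = 5.
Subtracting the second from the third: A + 4C = 11.
Solving: C = 3, A = -1, then B = 5.
Therefore x_{10} = -10 + 5 + 3·1024 = 3067.

3067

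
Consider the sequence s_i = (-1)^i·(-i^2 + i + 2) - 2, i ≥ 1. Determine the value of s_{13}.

(-1)^13 = -1; -i^2 + i + 2 at i=13 is -154; so s_{13} = 152.

152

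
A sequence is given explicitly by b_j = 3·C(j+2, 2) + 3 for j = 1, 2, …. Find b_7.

C(9, 2) = 36, so b_7 = 111.

111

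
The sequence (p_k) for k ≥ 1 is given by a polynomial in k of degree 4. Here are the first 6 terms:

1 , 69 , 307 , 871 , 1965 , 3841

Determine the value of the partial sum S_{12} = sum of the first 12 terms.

157136

1st diffs: 68, 238, 564, 1094, 1876.
2nd diffs: 170, 326, 530, 782.
3rd diffs: 156, 204, 252.
4th diffs: 48, 48 (constant).
So p_k = 2k^4 + 6k^3 - k^2 - k - 5.
Continuing: …, 6799, 11187, 17401, 25885, …, p_{12} = 51679.
Summing k = 1..12 (12 terms) gives 157136.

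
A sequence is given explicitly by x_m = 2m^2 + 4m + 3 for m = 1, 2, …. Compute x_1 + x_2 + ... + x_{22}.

Over m = 1..22: Σm = 253, Σm² = 3795.
Total = (2)·3795 + (4)·253 + (3)·22 = 8668.

8668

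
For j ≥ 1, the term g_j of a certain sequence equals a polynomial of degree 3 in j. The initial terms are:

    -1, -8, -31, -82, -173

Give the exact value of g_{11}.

1st diffs: -7, -23, -51, -91.
2nd diffs: -16, -28, -40.
3rd diffs: -12, -12 (constant).
Newton forward-difference form: g_j = -1 + (-7)·C(j-1,1) + (-16)·C(j-1,2) + (-12)·C(j-1,3).
At j = 11: j-1 = 10, so g_{11} = -1 - 70 - 720 - 1440 = -2231.

-2231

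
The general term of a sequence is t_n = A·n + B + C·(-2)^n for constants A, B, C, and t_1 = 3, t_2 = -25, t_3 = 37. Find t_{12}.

Plug in n = 1, 2, 3: A + B - 2C = 3; 2A + B + 4C = -25; 3A + B - 8C = 37.
Subtracting the first from the second: A + 6C = -28.
Subtracting the second from the third: A - 12C = 62.
Solving: C = -5, A = 2, then B = -9.
Hence t_{12} = 2·12 + (-9) + (-5)·4096 = -20465.

-20465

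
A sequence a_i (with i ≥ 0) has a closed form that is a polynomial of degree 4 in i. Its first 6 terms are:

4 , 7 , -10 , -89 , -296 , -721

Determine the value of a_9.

1st diffs: 3, -17, -79, -207, -425.
2nd diffs: -20, -62, -128, -218.
3rd diffs: -42, -66, -90.
4th diffs: -24, -24 (constant).
Newton forward-difference form: a_i = 4 + 3·C(i,1) + (-20)·C(i,2) + (-42)·C(i,3) + (-24)·C(i,4).
At i = 9: i = 9, so a_9 = 4 + 27 - 720 - 3528 - 3024 = -7241.

-7241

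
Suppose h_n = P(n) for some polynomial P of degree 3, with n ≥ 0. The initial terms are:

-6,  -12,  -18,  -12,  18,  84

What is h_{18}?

9678

1st diffs: -6, -6, 6, 30, 66.
2nd diffs: 0, 12, 24, 36.
3rd diffs: 12, 12, 12 (constant).
Newton forward-difference form: h_n = -6 + (-6)·C(n,1) + 12·C(n,3).
At n = 18: n = 18, so h_{18} = -6 - 108 + 9792 = 9678.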